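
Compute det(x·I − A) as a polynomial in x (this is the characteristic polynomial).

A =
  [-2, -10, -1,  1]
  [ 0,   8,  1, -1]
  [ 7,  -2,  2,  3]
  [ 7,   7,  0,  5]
x^4 - 13*x^3 + 45*x^2 + 25*x - 250

Expanding det(x·I − A) (e.g. by cofactor expansion or by noting that A is similar to its Jordan form J, which has the same characteristic polynomial as A) gives
  χ_A(x) = x^4 - 13*x^3 + 45*x^2 + 25*x - 250
which factors as (x - 5)^3*(x + 2). The eigenvalues (with algebraic multiplicities) are λ = -2 with multiplicity 1, λ = 5 with multiplicity 3.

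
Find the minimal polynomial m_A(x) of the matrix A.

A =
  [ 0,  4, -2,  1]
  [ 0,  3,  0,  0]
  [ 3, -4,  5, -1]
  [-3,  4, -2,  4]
x^2 - 6*x + 9

The characteristic polynomial is χ_A(x) = (x - 3)^4, so the eigenvalues are known. The minimal polynomial is
  m_A(x) = Π_λ (x − λ)^{k_λ}
where k_λ is the size of the *largest* Jordan block for λ (equivalently, the smallest k with (A − λI)^k v = 0 for every generalised eigenvector v of λ).

  λ = 3: largest Jordan block has size 2, contributing (x − 3)^2

So m_A(x) = (x - 3)^2 = x^2 - 6*x + 9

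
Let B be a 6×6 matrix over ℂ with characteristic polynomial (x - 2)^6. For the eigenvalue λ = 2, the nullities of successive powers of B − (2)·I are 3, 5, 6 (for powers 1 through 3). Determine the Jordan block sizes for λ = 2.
Block sizes for λ = 2: [3, 2, 1]

From the dimensions of kernels of powers, the number of Jordan blocks of size at least j is d_j − d_{j−1} where d_j = dim ker(N^j) (with d_0 = 0). Computing the differences gives [3, 2, 1].
The number of blocks of size exactly k is (#blocks of size ≥ k) − (#blocks of size ≥ k + 1), so the partition is: 1 block(s) of size 1, 1 block(s) of size 2, 1 block(s) of size 3.
In nonincreasing order the block sizes are [3, 2, 1].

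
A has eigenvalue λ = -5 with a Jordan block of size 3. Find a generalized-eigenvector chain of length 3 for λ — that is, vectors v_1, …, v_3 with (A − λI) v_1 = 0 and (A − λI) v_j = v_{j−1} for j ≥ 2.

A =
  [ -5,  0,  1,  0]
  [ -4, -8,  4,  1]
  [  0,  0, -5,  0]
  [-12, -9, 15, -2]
A Jordan chain for λ = -5 of length 3:
v_1 = (0, -1, 0, -3)ᵀ
v_2 = (1, 4, 0, 15)ᵀ
v_3 = (0, 0, 1, 0)ᵀ

Let N = A − (-5)·I. We want v_3 with N^3 v_3 = 0 but N^2 v_3 ≠ 0; then v_{j-1} := N · v_j for j = 3, …, 2.

Pick v_3 = (0, 0, 1, 0)ᵀ.
Then v_2 = N · v_3 = (1, 4, 0, 15)ᵀ.
Then v_1 = N · v_2 = (0, -1, 0, -3)ᵀ.

Sanity check: (A − (-5)·I) v_1 = (0, 0, 0, 0)ᵀ = 0. ✓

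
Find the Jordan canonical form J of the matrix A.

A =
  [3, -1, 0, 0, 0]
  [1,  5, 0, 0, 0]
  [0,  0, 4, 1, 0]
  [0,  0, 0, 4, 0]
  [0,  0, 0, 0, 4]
J_2(4) ⊕ J_2(4) ⊕ J_1(4)

The characteristic polynomial is
  det(x·I − A) = x^5 - 20*x^4 + 160*x^3 - 640*x^2 + 1280*x - 1024 = (x - 4)^5

Eigenvalues and multiplicities (the geometric multiplicity of λ is n − rank(A − λI), which equals the number of Jordan blocks for λ):
  λ = 4: algebraic multiplicity = 5, geometric multiplicity = 3

Determining the block sizes for each eigenvalue:
  λ = 4: with am = 5 and gm = 3, the partition is not yet determined (e.g. several partitions of 5 into 3 parts exist). Let N = A − (4)·I. Computing rank(N^1) = 2, rank(N^2) = 0; the number of blocks of size ≥ j is rank(N^{j−1}) − rank(N^j), giving [3, 2]. So we have 2 block(s) of size 2, 1 block(s) of size 1 → block sizes [2, 2, 1]

Assembling the blocks gives a Jordan form
J =
  [4, 1, 0, 0, 0]
  [0, 4, 0, 0, 0]
  [0, 0, 4, 1, 0]
  [0, 0, 0, 4, 0]
  [0, 0, 0, 0, 4]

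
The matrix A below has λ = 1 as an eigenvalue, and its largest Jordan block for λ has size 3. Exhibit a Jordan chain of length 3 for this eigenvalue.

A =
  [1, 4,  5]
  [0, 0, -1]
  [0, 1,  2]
A Jordan chain for λ = 1 of length 3:
v_1 = (1, 0, 0)ᵀ
v_2 = (4, -1, 1)ᵀ
v_3 = (0, 1, 0)ᵀ

Let N = A − (1)·I. We want v_3 with N^3 v_3 = 0 but N^2 v_3 ≠ 0; then v_{j-1} := N · v_j for j = 3, …, 2.

Pick v_3 = (0, 1, 0)ᵀ.
Then v_2 = N · v_3 = (4, -1, 1)ᵀ.
Then v_1 = N · v_2 = (1, 0, 0)ᵀ.

Sanity check: (A − (1)·I) v_1 = (0, 0, 0)ᵀ = 0. ✓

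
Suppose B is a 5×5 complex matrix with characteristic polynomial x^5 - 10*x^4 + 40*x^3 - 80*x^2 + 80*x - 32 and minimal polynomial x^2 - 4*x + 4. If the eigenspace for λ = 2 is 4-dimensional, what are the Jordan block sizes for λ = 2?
Block sizes for λ = 2: [2, 1, 1, 1]

Step 1 — from the characteristic polynomial, algebraic multiplicity of λ = 2 is 5. From dim ker(B − (2)·I) = 4, there are exactly 4 Jordan blocks for λ = 2.
Step 2 — from the minimal polynomial, the factor (x − 2)^2 tells us the largest block for λ = 2 has size 2.
Step 3 — with total size 5, 4 blocks, and largest block 2, the block sizes (in nonincreasing order) are [2, 1, 1, 1].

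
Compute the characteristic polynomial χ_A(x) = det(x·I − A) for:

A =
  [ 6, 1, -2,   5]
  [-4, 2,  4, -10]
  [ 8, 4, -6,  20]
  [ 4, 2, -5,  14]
x^4 - 16*x^3 + 96*x^2 - 256*x + 256

Expanding det(x·I − A) (e.g. by cofactor expansion or by noting that A is similar to its Jordan form J, which has the same characteristic polynomial as A) gives
  χ_A(x) = x^4 - 16*x^3 + 96*x^2 - 256*x + 256
which factors as (x - 4)^4. The eigenvalues (with algebraic multiplicities) are λ = 4 with multiplicity 4.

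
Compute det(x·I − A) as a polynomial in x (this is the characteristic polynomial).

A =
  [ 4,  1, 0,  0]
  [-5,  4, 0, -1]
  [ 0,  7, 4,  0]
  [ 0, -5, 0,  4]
x^4 - 16*x^3 + 96*x^2 - 256*x + 256

Expanding det(x·I − A) (e.g. by cofactor expansion or by noting that A is similar to its Jordan form J, which has the same characteristic polynomial as A) gives
  χ_A(x) = x^4 - 16*x^3 + 96*x^2 - 256*x + 256
which factors as (x - 4)^4. The eigenvalues (with algebraic multiplicities) are λ = 4 with multiplicity 4.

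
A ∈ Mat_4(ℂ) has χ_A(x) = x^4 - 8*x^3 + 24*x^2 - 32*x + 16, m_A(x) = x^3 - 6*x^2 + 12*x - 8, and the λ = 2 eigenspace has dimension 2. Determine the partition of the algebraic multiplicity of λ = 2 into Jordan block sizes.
Block sizes for λ = 2: [3, 1]

Step 1 — from the characteristic polynomial, algebraic multiplicity of λ = 2 is 4. From dim ker(A − (2)·I) = 2, there are exactly 2 Jordan blocks for λ = 2.
Step 2 — from the minimal polynomial, the factor (x − 2)^3 tells us the largest block for λ = 2 has size 3.
Step 3 — with total size 4, 2 blocks, and largest block 3, the block sizes (in nonincreasing order) are [3, 1].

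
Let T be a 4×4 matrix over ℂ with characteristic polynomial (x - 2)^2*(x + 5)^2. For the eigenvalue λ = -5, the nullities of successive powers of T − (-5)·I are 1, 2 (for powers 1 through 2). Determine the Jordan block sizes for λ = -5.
Block sizes for λ = -5: [2]

From the dimensions of kernels of powers, the number of Jordan blocks of size at least j is d_j − d_{j−1} where d_j = dim ker(N^j) (with d_0 = 0). Computing the differences gives [1, 1].
The number of blocks of size exactly k is (#blocks of size ≥ k) − (#blocks of size ≥ k + 1), so the partition is: 1 block(s) of size 2.
In nonincreasing order the block sizes are [2].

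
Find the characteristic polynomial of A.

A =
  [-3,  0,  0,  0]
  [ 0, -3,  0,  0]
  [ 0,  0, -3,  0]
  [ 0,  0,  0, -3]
x^4 + 12*x^3 + 54*x^2 + 108*x + 81

Expanding det(x·I − A) (e.g. by cofactor expansion or by noting that A is similar to its Jordan form J, which has the same characteristic polynomial as A) gives
  χ_A(x) = x^4 + 12*x^3 + 54*x^2 + 108*x + 81
which factors as (x + 3)^4. The eigenvalues (with algebraic multiplicities) are λ = -3 with multiplicity 4.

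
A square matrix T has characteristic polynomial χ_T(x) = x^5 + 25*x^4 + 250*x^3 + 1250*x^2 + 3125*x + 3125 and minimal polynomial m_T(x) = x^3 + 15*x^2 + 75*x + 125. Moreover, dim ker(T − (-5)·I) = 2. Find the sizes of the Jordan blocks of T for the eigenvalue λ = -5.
Block sizes for λ = -5: [3, 2]

Step 1 — from the characteristic polynomial, algebraic multiplicity of λ = -5 is 5. From dim ker(T − (-5)·I) = 2, there are exactly 2 Jordan blocks for λ = -5.
Step 2 — from the minimal polynomial, the factor (x + 5)^3 tells us the largest block for λ = -5 has size 3.
Step 3 — with total size 5, 2 blocks, and largest block 3, the block sizes (in nonincreasing order) are [3, 2].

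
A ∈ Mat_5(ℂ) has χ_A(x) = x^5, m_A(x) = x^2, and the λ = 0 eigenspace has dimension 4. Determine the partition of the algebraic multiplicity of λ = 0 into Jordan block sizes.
Block sizes for λ = 0: [2, 1, 1, 1]

Step 1 — from the characteristic polynomial, algebraic multiplicity of λ = 0 is 5. From dim ker(A − (0)·I) = 4, there are exactly 4 Jordan blocks for λ = 0.
Step 2 — from the minimal polynomial, the factor (x − 0)^2 tells us the largest block for λ = 0 has size 2.
Step 3 — with total size 5, 4 blocks, and largest block 2, the block sizes (in nonincreasing order) are [2, 1, 1, 1].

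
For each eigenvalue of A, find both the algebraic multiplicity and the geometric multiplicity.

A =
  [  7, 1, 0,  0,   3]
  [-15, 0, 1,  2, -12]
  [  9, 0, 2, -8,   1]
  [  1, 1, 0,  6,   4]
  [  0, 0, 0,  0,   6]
λ = 3: alg = 3, geom = 1; λ = 6: alg = 2, geom = 1

Step 1 — factor the characteristic polynomial to read off the algebraic multiplicities:
  χ_A(x) = (x - 6)^2*(x - 3)^3

Step 2 — compute geometric multiplicities via the rank-nullity identity g(λ) = n − rank(A − λI):
  rank(A − (3)·I) = 4, so dim ker(A − (3)·I) = n − 4 = 1
  rank(A − (6)·I) = 4, so dim ker(A − (6)·I) = n − 4 = 1

Summary:
  λ = 3: algebraic multiplicity = 3, geometric multiplicity = 1
  λ = 6: algebraic multiplicity = 2, geometric multiplicity = 1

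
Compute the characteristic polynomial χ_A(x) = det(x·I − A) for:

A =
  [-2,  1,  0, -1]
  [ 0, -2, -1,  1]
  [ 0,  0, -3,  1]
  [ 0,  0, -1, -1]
x^4 + 8*x^3 + 24*x^2 + 32*x + 16

Expanding det(x·I − A) (e.g. by cofactor expansion or by noting that A is similar to its Jordan form J, which has the same characteristic polynomial as A) gives
  χ_A(x) = x^4 + 8*x^3 + 24*x^2 + 32*x + 16
which factors as (x + 2)^4. The eigenvalues (with algebraic multiplicities) are λ = -2 with multiplicity 4.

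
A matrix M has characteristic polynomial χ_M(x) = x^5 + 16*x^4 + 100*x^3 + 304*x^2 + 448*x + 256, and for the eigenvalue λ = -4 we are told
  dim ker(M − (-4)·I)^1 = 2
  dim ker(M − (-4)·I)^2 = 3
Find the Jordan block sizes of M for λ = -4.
Block sizes for λ = -4: [2, 1]

From the dimensions of kernels of powers, the number of Jordan blocks of size at least j is d_j − d_{j−1} where d_j = dim ker(N^j) (with d_0 = 0). Computing the differences gives [2, 1].
The number of blocks of size exactly k is (#blocks of size ≥ k) − (#blocks of size ≥ k + 1), so the partition is: 1 block(s) of size 1, 1 block(s) of size 2.
In nonincreasing order the block sizes are [2, 1].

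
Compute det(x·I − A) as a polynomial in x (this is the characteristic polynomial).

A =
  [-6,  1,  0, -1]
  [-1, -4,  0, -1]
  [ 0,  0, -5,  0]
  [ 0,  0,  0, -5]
x^4 + 20*x^3 + 150*x^2 + 500*x + 625

Expanding det(x·I − A) (e.g. by cofactor expansion or by noting that A is similar to its Jordan form J, which has the same characteristic polynomial as A) gives
  χ_A(x) = x^4 + 20*x^3 + 150*x^2 + 500*x + 625
which factors as (x + 5)^4. The eigenvalues (with algebraic multiplicities) are λ = -5 with multiplicity 4.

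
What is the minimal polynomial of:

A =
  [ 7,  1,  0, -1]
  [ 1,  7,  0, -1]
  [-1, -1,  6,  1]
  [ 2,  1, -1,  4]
x^3 - 18*x^2 + 108*x - 216

The characteristic polynomial is χ_A(x) = (x - 6)^4, so the eigenvalues are known. The minimal polynomial is
  m_A(x) = Π_λ (x − λ)^{k_λ}
where k_λ is the size of the *largest* Jordan block for λ (equivalently, the smallest k with (A − λI)^k v = 0 for every generalised eigenvector v of λ).

  λ = 6: largest Jordan block has size 3, contributing (x − 6)^3

So m_A(x) = (x - 6)^3 = x^3 - 18*x^2 + 108*x - 216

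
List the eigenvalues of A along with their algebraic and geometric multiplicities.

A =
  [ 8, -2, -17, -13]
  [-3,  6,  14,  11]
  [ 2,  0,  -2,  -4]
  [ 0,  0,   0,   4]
λ = 4: alg = 4, geom = 2

Step 1 — factor the characteristic polynomial to read off the algebraic multiplicities:
  χ_A(x) = (x - 4)^4

Step 2 — compute geometric multiplicities via the rank-nullity identity g(λ) = n − rank(A − λI):
  rank(A − (4)·I) = 2, so dim ker(A − (4)·I) = n − 2 = 2

Summary:
  λ = 4: algebraic multiplicity = 4, geometric multiplicity = 2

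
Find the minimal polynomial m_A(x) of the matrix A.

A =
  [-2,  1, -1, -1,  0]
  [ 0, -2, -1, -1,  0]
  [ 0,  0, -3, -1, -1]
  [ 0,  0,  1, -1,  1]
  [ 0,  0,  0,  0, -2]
x^3 + 6*x^2 + 12*x + 8

The characteristic polynomial is χ_A(x) = (x + 2)^5, so the eigenvalues are known. The minimal polynomial is
  m_A(x) = Π_λ (x − λ)^{k_λ}
where k_λ is the size of the *largest* Jordan block for λ (equivalently, the smallest k with (A − λI)^k v = 0 for every generalised eigenvector v of λ).

  λ = -2: largest Jordan block has size 3, contributing (x + 2)^3

So m_A(x) = (x + 2)^3 = x^3 + 6*x^2 + 12*x + 8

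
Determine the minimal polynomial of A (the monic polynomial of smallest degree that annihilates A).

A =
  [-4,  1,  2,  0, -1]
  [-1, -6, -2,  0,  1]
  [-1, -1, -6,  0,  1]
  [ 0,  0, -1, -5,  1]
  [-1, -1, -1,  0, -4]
x^3 + 15*x^2 + 75*x + 125

The characteristic polynomial is χ_A(x) = (x + 5)^5, so the eigenvalues are known. The minimal polynomial is
  m_A(x) = Π_λ (x − λ)^{k_λ}
where k_λ is the size of the *largest* Jordan block for λ (equivalently, the smallest k with (A − λI)^k v = 0 for every generalised eigenvector v of λ).

  λ = -5: largest Jordan block has size 3, contributing (x + 5)^3

So m_A(x) = (x + 5)^3 = x^3 + 15*x^2 + 75*x + 125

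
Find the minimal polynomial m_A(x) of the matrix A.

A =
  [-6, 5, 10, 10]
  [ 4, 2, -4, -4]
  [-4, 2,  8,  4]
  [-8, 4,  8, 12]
x^2 - 8*x + 16

The characteristic polynomial is χ_A(x) = (x - 4)^4, so the eigenvalues are known. The minimal polynomial is
  m_A(x) = Π_λ (x − λ)^{k_λ}
where k_λ is the size of the *largest* Jordan block for λ (equivalently, the smallest k with (A − λI)^k v = 0 for every generalised eigenvector v of λ).

  λ = 4: largest Jordan block has size 2, contributing (x − 4)^2

So m_A(x) = (x - 4)^2 = x^2 - 8*x + 16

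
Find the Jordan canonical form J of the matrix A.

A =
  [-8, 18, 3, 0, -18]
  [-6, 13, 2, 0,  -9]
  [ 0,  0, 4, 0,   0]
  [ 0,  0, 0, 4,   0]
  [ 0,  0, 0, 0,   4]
J_1(1) ⊕ J_2(4) ⊕ J_1(4) ⊕ J_1(4)

The characteristic polynomial is
  det(x·I − A) = x^5 - 17*x^4 + 112*x^3 - 352*x^2 + 512*x - 256 = (x - 4)^4*(x - 1)

Eigenvalues and multiplicities (the geometric multiplicity of λ is n − rank(A − λI), which equals the number of Jordan blocks for λ):
  λ = 1: algebraic multiplicity = 1, geometric multiplicity = 1
  λ = 4: algebraic multiplicity = 4, geometric multiplicity = 3

Determining the block sizes for each eigenvalue:
  λ = 1: one block (gm = 1), so the single block has size am = 1 → block sizes [1]
  λ = 4: 3 blocks summing to 4 forces exactly one block of size 2 and the rest size 1 → block sizes [2, 1, 1]

Assembling the blocks gives a Jordan form
J =
  [1, 0, 0, 0, 0]
  [0, 4, 1, 0, 0]
  [0, 0, 4, 0, 0]
  [0, 0, 0, 4, 0]
  [0, 0, 0, 0, 4]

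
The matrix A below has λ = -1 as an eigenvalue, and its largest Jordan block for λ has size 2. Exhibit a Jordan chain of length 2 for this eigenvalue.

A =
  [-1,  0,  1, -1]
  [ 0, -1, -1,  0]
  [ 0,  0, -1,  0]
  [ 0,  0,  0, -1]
A Jordan chain for λ = -1 of length 2:
v_1 = (1, -1, 0, 0)ᵀ
v_2 = (0, 0, 1, 0)ᵀ

Let N = A − (-1)·I. We want v_2 with N^2 v_2 = 0 but N^1 v_2 ≠ 0; then v_{j-1} := N · v_j for j = 2, …, 2.

Pick v_2 = (0, 0, 1, 0)ᵀ.
Then v_1 = N · v_2 = (1, -1, 0, 0)ᵀ.

Sanity check: (A − (-1)·I) v_1 = (0, 0, 0, 0)ᵀ = 0. ✓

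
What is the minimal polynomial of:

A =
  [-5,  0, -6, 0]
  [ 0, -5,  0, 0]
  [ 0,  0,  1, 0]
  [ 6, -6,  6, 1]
x^2 + 4*x - 5

The characteristic polynomial is χ_A(x) = (x - 1)^2*(x + 5)^2, so the eigenvalues are known. The minimal polynomial is
  m_A(x) = Π_λ (x − λ)^{k_λ}
where k_λ is the size of the *largest* Jordan block for λ (equivalently, the smallest k with (A − λI)^k v = 0 for every generalised eigenvector v of λ).

  λ = -5: largest Jordan block has size 1, contributing (x + 5)
  λ = 1: largest Jordan block has size 1, contributing (x − 1)

So m_A(x) = (x - 1)*(x + 5) = x^2 + 4*x - 5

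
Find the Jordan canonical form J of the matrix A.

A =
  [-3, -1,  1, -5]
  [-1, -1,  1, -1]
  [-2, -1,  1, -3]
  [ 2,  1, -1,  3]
J_3(0) ⊕ J_1(0)

The characteristic polynomial is
  det(x·I − A) = x^4

Eigenvalues and multiplicities (the geometric multiplicity of λ is n − rank(A − λI), which equals the number of Jordan blocks for λ):
  λ = 0: algebraic multiplicity = 4, geometric multiplicity = 2

Determining the block sizes for each eigenvalue:
  λ = 0: with am = 4 and gm = 2, the partition is not yet determined (e.g. several partitions of 4 into 2 parts exist). Let N = A − (0)·I. Computing rank(N^1) = 2, rank(N^2) = 1, rank(N^3) = 0; the number of blocks of size ≥ j is rank(N^{j−1}) − rank(N^j), giving [2, 1, 1]. So we have 1 block(s) of size 3, 1 block(s) of size 1 → block sizes [3, 1]

Assembling the blocks gives a Jordan form
J =
  [0, 1, 0, 0]
  [0, 0, 1, 0]
  [0, 0, 0, 0]
  [0, 0, 0, 0]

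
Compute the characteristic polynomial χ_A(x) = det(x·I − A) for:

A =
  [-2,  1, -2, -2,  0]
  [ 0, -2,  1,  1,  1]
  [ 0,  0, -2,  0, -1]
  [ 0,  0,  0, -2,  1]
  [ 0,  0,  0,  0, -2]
x^5 + 10*x^4 + 40*x^3 + 80*x^2 + 80*x + 32

Expanding det(x·I − A) (e.g. by cofactor expansion or by noting that A is similar to its Jordan form J, which has the same characteristic polynomial as A) gives
  χ_A(x) = x^5 + 10*x^4 + 40*x^3 + 80*x^2 + 80*x + 32
which factors as (x + 2)^5. The eigenvalues (with algebraic multiplicities) are λ = -2 with multiplicity 5.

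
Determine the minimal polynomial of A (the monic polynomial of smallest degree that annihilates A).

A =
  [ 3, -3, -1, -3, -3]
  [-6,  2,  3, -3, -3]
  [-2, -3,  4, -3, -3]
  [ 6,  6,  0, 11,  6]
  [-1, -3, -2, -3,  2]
x^3 - 12*x^2 + 45*x - 50

The characteristic polynomial is χ_A(x) = (x - 5)^4*(x - 2), so the eigenvalues are known. The minimal polynomial is
  m_A(x) = Π_λ (x − λ)^{k_λ}
where k_λ is the size of the *largest* Jordan block for λ (equivalently, the smallest k with (A − λI)^k v = 0 for every generalised eigenvector v of λ).

  λ = 2: largest Jordan block has size 1, contributing (x − 2)
  λ = 5: largest Jordan block has size 2, contributing (x − 5)^2

So m_A(x) = (x - 5)^2*(x - 2) = x^3 - 12*x^2 + 45*x - 50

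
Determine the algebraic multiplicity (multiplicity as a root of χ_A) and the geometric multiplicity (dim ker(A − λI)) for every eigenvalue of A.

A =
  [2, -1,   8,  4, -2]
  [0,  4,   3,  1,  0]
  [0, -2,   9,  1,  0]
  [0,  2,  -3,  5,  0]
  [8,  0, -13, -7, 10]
λ = 6: alg = 5, geom = 3

Step 1 — factor the characteristic polynomial to read off the algebraic multiplicities:
  χ_A(x) = (x - 6)^5

Step 2 — compute geometric multiplicities via the rank-nullity identity g(λ) = n − rank(A − λI):
  rank(A − (6)·I) = 2, so dim ker(A − (6)·I) = n − 2 = 3

Summary:
  λ = 6: algebraic multiplicity = 5, geometric multiplicity = 3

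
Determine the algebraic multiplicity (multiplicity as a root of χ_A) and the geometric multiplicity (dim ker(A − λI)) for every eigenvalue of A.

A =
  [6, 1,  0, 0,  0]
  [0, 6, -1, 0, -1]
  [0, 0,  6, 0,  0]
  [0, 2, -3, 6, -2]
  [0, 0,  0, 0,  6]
λ = 6: alg = 5, geom = 2

Step 1 — factor the characteristic polynomial to read off the algebraic multiplicities:
  χ_A(x) = (x - 6)^5

Step 2 — compute geometric multiplicities via the rank-nullity identity g(λ) = n − rank(A − λI):
  rank(A − (6)·I) = 3, so dim ker(A − (6)·I) = n − 3 = 2

Summary:
  λ = 6: algebraic multiplicity = 5, geometric multiplicity = 2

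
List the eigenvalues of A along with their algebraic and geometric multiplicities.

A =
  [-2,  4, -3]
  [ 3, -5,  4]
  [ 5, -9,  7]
λ = 0: alg = 3, geom = 1

Step 1 — factor the characteristic polynomial to read off the algebraic multiplicities:
  χ_A(x) = x^3

Step 2 — compute geometric multiplicities via the rank-nullity identity g(λ) = n − rank(A − λI):
  rank(A − (0)·I) = 2, so dim ker(A − (0)·I) = n − 2 = 1

Summary:
  λ = 0: algebraic multiplicity = 3, geometric multiplicity = 1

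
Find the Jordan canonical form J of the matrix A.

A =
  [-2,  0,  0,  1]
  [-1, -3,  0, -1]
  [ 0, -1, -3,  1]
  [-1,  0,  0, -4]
J_2(-3) ⊕ J_2(-3)

The characteristic polynomial is
  det(x·I − A) = x^4 + 12*x^3 + 54*x^2 + 108*x + 81 = (x + 3)^4

Eigenvalues and multiplicities (the geometric multiplicity of λ is n − rank(A − λI), which equals the number of Jordan blocks for λ):
  λ = -3: algebraic multiplicity = 4, geometric multiplicity = 2

Determining the block sizes for each eigenvalue:
  λ = -3: with am = 4 and gm = 2, the partition is not yet determined (e.g. several partitions of 4 into 2 parts exist). Let N = A − (-3)·I. Computing rank(N^1) = 2, rank(N^2) = 0; the number of blocks of size ≥ j is rank(N^{j−1}) − rank(N^j), giving [2, 2]. So we have 2 block(s) of size 2 → block sizes [2, 2]

Assembling the blocks gives a Jordan form
J =
  [-3,  1,  0,  0]
  [ 0, -3,  0,  0]
  [ 0,  0, -3,  1]
  [ 0,  0,  0, -3]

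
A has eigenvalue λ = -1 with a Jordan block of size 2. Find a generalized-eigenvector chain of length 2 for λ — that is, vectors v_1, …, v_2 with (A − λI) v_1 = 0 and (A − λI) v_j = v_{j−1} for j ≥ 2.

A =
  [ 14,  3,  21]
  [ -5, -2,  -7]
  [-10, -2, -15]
A Jordan chain for λ = -1 of length 2:
v_1 = (15, -5, -10)ᵀ
v_2 = (1, 0, 0)ᵀ

Let N = A − (-1)·I. We want v_2 with N^2 v_2 = 0 but N^1 v_2 ≠ 0; then v_{j-1} := N · v_j for j = 2, …, 2.

Pick v_2 = (1, 0, 0)ᵀ.
Then v_1 = N · v_2 = (15, -5, -10)ᵀ.

Sanity check: (A − (-1)·I) v_1 = (0, 0, 0)ᵀ = 0. ✓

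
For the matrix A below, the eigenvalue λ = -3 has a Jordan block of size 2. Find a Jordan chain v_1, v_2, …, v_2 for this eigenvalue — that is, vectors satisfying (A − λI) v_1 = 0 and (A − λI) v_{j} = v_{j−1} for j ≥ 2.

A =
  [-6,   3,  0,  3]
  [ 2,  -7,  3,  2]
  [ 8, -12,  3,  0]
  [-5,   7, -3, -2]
A Jordan chain for λ = -3 of length 2:
v_1 = (-3, 2, 8, -5)ᵀ
v_2 = (1, 0, 0, 0)ᵀ

Let N = A − (-3)·I. We want v_2 with N^2 v_2 = 0 but N^1 v_2 ≠ 0; then v_{j-1} := N · v_j for j = 2, …, 2.

Pick v_2 = (1, 0, 0, 0)ᵀ.
Then v_1 = N · v_2 = (-3, 2, 8, -5)ᵀ.

Sanity check: (A − (-3)·I) v_1 = (0, 0, 0, 0)ᵀ = 0. ✓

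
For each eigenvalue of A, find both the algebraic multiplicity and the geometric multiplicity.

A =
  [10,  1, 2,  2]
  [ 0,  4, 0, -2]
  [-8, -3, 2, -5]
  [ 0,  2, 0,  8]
λ = 6: alg = 4, geom = 2

Step 1 — factor the characteristic polynomial to read off the algebraic multiplicities:
  χ_A(x) = (x - 6)^4

Step 2 — compute geometric multiplicities via the rank-nullity identity g(λ) = n − rank(A − λI):
  rank(A − (6)·I) = 2, so dim ker(A − (6)·I) = n − 2 = 2

Summary:
  λ = 6: algebraic multiplicity = 4, geometric multiplicity = 2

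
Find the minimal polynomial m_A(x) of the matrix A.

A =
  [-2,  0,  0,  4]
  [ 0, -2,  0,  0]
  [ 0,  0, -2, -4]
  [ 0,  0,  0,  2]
x^2 - 4

The characteristic polynomial is χ_A(x) = (x - 2)*(x + 2)^3, so the eigenvalues are known. The minimal polynomial is
  m_A(x) = Π_λ (x − λ)^{k_λ}
where k_λ is the size of the *largest* Jordan block for λ (equivalently, the smallest k with (A − λI)^k v = 0 for every generalised eigenvector v of λ).

  λ = -2: largest Jordan block has size 1, contributing (x + 2)
  λ = 2: largest Jordan block has size 1, contributing (x − 2)

So m_A(x) = (x - 2)*(x + 2) = x^2 - 4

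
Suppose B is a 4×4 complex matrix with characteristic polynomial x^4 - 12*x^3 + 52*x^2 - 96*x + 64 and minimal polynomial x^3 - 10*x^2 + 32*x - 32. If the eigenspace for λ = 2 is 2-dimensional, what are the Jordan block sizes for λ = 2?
Block sizes for λ = 2: [1, 1]

Step 1 — from the characteristic polynomial, algebraic multiplicity of λ = 2 is 2. From dim ker(B − (2)·I) = 2, there are exactly 2 Jordan blocks for λ = 2.
Step 2 — from the minimal polynomial, the factor (x − 2) tells us the largest block for λ = 2 has size 1.
Step 3 — with total size 2, 2 blocks, and largest block 1, the block sizes (in nonincreasing order) are [1, 1].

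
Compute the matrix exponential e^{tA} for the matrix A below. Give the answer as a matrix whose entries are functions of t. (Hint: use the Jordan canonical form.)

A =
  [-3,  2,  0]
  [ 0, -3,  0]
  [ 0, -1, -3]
e^{tA} =
  [exp(-3*t), 2*t*exp(-3*t), 0]
  [0, exp(-3*t), 0]
  [0, -t*exp(-3*t), exp(-3*t)]

Strategy: write A = P · J · P⁻¹ where J is a Jordan canonical form, so e^{tA} = P · e^{tJ} · P⁻¹, and e^{tJ} can be computed block-by-block.

A has Jordan form
J =
  [-3,  1,  0]
  [ 0, -3,  0]
  [ 0,  0, -3]
(up to reordering of blocks).

Per-block formulas:
  For a 1×1 block at λ = -3: exp(t · [-3]) = [e^(-3t)].
  For a 2×2 Jordan block J_2(-3): exp(t · J_2(-3)) = e^(-3t)·(I + t·N), where N is the 2×2 nilpotent shift.

After assembling e^{tJ} and conjugating by P, we get:

e^{tA} =
  [exp(-3*t), 2*t*exp(-3*t), 0]
  [0, exp(-3*t), 0]
  [0, -t*exp(-3*t), exp(-3*t)]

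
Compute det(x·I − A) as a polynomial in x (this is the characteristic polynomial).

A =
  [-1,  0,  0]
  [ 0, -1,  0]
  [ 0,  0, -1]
x^3 + 3*x^2 + 3*x + 1

Expanding det(x·I − A) (e.g. by cofactor expansion or by noting that A is similar to its Jordan form J, which has the same characteristic polynomial as A) gives
  χ_A(x) = x^3 + 3*x^2 + 3*x + 1
which factors as (x + 1)^3. The eigenvalues (with algebraic multiplicities) are λ = -1 with multiplicity 3.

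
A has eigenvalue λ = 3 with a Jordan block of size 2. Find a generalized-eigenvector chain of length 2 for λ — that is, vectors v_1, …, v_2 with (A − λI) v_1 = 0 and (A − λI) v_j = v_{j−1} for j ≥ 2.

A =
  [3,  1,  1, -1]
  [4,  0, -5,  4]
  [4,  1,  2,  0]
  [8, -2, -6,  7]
A Jordan chain for λ = 3 of length 2:
v_1 = (0, 4, 4, 8)ᵀ
v_2 = (1, 0, 0, 0)ᵀ

Let N = A − (3)·I. We want v_2 with N^2 v_2 = 0 but N^1 v_2 ≠ 0; then v_{j-1} := N · v_j for j = 2, …, 2.

Pick v_2 = (1, 0, 0, 0)ᵀ.
Then v_1 = N · v_2 = (0, 4, 4, 8)ᵀ.

Sanity check: (A − (3)·I) v_1 = (0, 0, 0, 0)ᵀ = 0. ✓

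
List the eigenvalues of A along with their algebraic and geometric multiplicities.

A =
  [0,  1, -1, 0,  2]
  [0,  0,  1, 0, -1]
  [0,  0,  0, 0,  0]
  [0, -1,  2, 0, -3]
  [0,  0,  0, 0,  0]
λ = 0: alg = 5, geom = 3

Step 1 — factor the characteristic polynomial to read off the algebraic multiplicities:
  χ_A(x) = x^5

Step 2 — compute geometric multiplicities via the rank-nullity identity g(λ) = n − rank(A − λI):
  rank(A − (0)·I) = 2, so dim ker(A − (0)·I) = n − 2 = 3

Summary:
  λ = 0: algebraic multiplicity = 5, geometric multiplicity = 3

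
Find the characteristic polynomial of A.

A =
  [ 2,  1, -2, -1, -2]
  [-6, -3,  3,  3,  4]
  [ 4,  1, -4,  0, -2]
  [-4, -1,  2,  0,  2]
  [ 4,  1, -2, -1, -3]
x^5 + 8*x^4 + 25*x^3 + 38*x^2 + 28*x + 8

Expanding det(x·I − A) (e.g. by cofactor expansion or by noting that A is similar to its Jordan form J, which has the same characteristic polynomial as A) gives
  χ_A(x) = x^5 + 8*x^4 + 25*x^3 + 38*x^2 + 28*x + 8
which factors as (x + 1)^2*(x + 2)^3. The eigenvalues (with algebraic multiplicities) are λ = -2 with multiplicity 3, λ = -1 with multiplicity 2.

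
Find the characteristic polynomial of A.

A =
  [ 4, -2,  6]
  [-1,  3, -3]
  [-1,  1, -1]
x^3 - 6*x^2 + 12*x - 8

Expanding det(x·I − A) (e.g. by cofactor expansion or by noting that A is similar to its Jordan form J, which has the same characteristic polynomial as A) gives
  χ_A(x) = x^3 - 6*x^2 + 12*x - 8
which factors as (x - 2)^3. The eigenvalues (with algebraic multiplicities) are λ = 2 with multiplicity 3.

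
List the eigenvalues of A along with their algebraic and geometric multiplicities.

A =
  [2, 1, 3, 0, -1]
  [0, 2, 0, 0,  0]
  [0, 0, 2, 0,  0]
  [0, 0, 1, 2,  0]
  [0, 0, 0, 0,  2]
λ = 2: alg = 5, geom = 3

Step 1 — factor the characteristic polynomial to read off the algebraic multiplicities:
  χ_A(x) = (x - 2)^5

Step 2 — compute geometric multiplicities via the rank-nullity identity g(λ) = n − rank(A − λI):
  rank(A − (2)·I) = 2, so dim ker(A − (2)·I) = n − 2 = 3

Summary:
  λ = 2: algebraic multiplicity = 5, geometric multiplicity = 3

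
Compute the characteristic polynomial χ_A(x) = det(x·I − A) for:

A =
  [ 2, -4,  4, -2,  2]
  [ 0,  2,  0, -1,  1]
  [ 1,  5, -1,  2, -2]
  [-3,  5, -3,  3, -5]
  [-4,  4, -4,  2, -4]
x^5 - 2*x^4 - 8*x^3 + 16*x^2 + 16*x - 32

Expanding det(x·I − A) (e.g. by cofactor expansion or by noting that A is similar to its Jordan form J, which has the same characteristic polynomial as A) gives
  χ_A(x) = x^5 - 2*x^4 - 8*x^3 + 16*x^2 + 16*x - 32
which factors as (x - 2)^3*(x + 2)^2. The eigenvalues (with algebraic multiplicities) are λ = -2 with multiplicity 2, λ = 2 with multiplicity 3.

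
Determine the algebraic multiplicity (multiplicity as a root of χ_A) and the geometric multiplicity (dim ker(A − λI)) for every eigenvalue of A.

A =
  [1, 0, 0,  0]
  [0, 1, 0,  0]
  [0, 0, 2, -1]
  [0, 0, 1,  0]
λ = 1: alg = 4, geom = 3

Step 1 — factor the characteristic polynomial to read off the algebraic multiplicities:
  χ_A(x) = (x - 1)^4

Step 2 — compute geometric multiplicities via the rank-nullity identity g(λ) = n − rank(A − λI):
  rank(A − (1)·I) = 1, so dim ker(A − (1)·I) = n − 1 = 3

Summary:
  λ = 1: algebraic multiplicity = 4, geometric multiplicity = 3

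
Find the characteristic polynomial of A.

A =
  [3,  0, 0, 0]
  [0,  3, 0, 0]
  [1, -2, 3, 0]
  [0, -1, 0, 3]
x^4 - 12*x^3 + 54*x^2 - 108*x + 81

Expanding det(x·I − A) (e.g. by cofactor expansion or by noting that A is similar to its Jordan form J, which has the same characteristic polynomial as A) gives
  χ_A(x) = x^4 - 12*x^3 + 54*x^2 - 108*x + 81
which factors as (x - 3)^4. The eigenvalues (with algebraic multiplicities) are λ = 3 with multiplicity 4.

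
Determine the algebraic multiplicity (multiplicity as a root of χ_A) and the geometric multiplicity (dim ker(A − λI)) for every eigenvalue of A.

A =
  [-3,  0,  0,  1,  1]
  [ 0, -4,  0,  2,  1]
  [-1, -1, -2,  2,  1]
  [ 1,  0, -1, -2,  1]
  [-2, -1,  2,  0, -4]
λ = -3: alg = 5, geom = 2

Step 1 — factor the characteristic polynomial to read off the algebraic multiplicities:
  χ_A(x) = (x + 3)^5

Step 2 — compute geometric multiplicities via the rank-nullity identity g(λ) = n − rank(A − λI):
  rank(A − (-3)·I) = 3, so dim ker(A − (-3)·I) = n − 3 = 2

Summary:
  λ = -3: algebraic multiplicity = 5, geometric multiplicity = 2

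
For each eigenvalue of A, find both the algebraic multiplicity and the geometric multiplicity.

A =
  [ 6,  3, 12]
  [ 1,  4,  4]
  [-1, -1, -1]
λ = 3: alg = 3, geom = 2

Step 1 — factor the characteristic polynomial to read off the algebraic multiplicities:
  χ_A(x) = (x - 3)^3

Step 2 — compute geometric multiplicities via the rank-nullity identity g(λ) = n − rank(A − λI):
  rank(A − (3)·I) = 1, so dim ker(A − (3)·I) = n − 1 = 2

Summary:
  λ = 3: algebraic multiplicity = 3, geometric multiplicity = 2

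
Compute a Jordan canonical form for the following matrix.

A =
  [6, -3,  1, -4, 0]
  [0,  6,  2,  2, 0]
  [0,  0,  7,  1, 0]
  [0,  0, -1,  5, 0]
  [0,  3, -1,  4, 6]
J_3(6) ⊕ J_1(6) ⊕ J_1(6)

The characteristic polynomial is
  det(x·I − A) = x^5 - 30*x^4 + 360*x^3 - 2160*x^2 + 6480*x - 7776 = (x - 6)^5

Eigenvalues and multiplicities (the geometric multiplicity of λ is n − rank(A − λI), which equals the number of Jordan blocks for λ):
  λ = 6: algebraic multiplicity = 5, geometric multiplicity = 3

Determining the block sizes for each eigenvalue:
  λ = 6: with am = 5 and gm = 3, the partition is not yet determined (e.g. several partitions of 5 into 3 parts exist). Let N = A − (6)·I. Computing rank(N^1) = 2, rank(N^2) = 1, rank(N^3) = 0; the number of blocks of size ≥ j is rank(N^{j−1}) − rank(N^j), giving [3, 1, 1]. So we have 1 block(s) of size 3, 2 block(s) of size 1 → block sizes [3, 1, 1]

Assembling the blocks gives a Jordan form
J =
  [6, 1, 0, 0, 0]
  [0, 6, 1, 0, 0]
  [0, 0, 6, 0, 0]
  [0, 0, 0, 6, 0]
  [0, 0, 0, 0, 6]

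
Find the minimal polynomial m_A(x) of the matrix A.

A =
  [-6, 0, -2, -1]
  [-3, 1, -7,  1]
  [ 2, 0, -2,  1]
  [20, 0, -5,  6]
x^4 + x^3 - 9*x^2 + 11*x - 4

The characteristic polynomial is χ_A(x) = (x - 1)^3*(x + 4), so the eigenvalues are known. The minimal polynomial is
  m_A(x) = Π_λ (x − λ)^{k_λ}
where k_λ is the size of the *largest* Jordan block for λ (equivalently, the smallest k with (A − λI)^k v = 0 for every generalised eigenvector v of λ).

  λ = -4: largest Jordan block has size 1, contributing (x + 4)
  λ = 1: largest Jordan block has size 3, contributing (x − 1)^3

So m_A(x) = (x - 1)^3*(x + 4) = x^4 + x^3 - 9*x^2 + 11*x - 4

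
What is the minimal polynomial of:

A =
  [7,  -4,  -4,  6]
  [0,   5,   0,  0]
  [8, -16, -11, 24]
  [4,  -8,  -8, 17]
x^2 - 8*x + 15

The characteristic polynomial is χ_A(x) = (x - 5)^3*(x - 3), so the eigenvalues are known. The minimal polynomial is
  m_A(x) = Π_λ (x − λ)^{k_λ}
where k_λ is the size of the *largest* Jordan block for λ (equivalently, the smallest k with (A − λI)^k v = 0 for every generalised eigenvector v of λ).

  λ = 3: largest Jordan block has size 1, contributing (x − 3)
  λ = 5: largest Jordan block has size 1, contributing (x − 5)

So m_A(x) = (x - 5)*(x - 3) = x^2 - 8*x + 15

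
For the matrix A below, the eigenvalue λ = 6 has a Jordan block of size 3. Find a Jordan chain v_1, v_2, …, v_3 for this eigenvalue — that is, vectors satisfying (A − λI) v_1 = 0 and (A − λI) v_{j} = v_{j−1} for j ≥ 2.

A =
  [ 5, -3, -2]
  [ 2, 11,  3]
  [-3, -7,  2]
A Jordan chain for λ = 6 of length 3:
v_1 = (1, -1, 1)ᵀ
v_2 = (-1, 2, -3)ᵀ
v_3 = (1, 0, 0)ᵀ

Let N = A − (6)·I. We want v_3 with N^3 v_3 = 0 but N^2 v_3 ≠ 0; then v_{j-1} := N · v_j for j = 3, …, 2.

Pick v_3 = (1, 0, 0)ᵀ.
Then v_2 = N · v_3 = (-1, 2, -3)ᵀ.
Then v_1 = N · v_2 = (1, -1, 1)ᵀ.

Sanity check: (A − (6)·I) v_1 = (0, 0, 0)ᵀ = 0. ✓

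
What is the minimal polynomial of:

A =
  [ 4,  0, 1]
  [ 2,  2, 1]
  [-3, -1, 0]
x^3 - 6*x^2 + 12*x - 8

The characteristic polynomial is χ_A(x) = (x - 2)^3, so the eigenvalues are known. The minimal polynomial is
  m_A(x) = Π_λ (x − λ)^{k_λ}
where k_λ is the size of the *largest* Jordan block for λ (equivalently, the smallest k with (A − λI)^k v = 0 for every generalised eigenvector v of λ).

  λ = 2: largest Jordan block has size 3, contributing (x − 2)^3

So m_A(x) = (x - 2)^3 = x^3 - 6*x^2 + 12*x - 8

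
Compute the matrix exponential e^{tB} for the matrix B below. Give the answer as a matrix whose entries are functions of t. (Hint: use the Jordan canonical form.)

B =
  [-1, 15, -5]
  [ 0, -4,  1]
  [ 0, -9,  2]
e^{tB} =
  [exp(-t), 15*t*exp(-t), -5*t*exp(-t)]
  [0, -3*t*exp(-t) + exp(-t), t*exp(-t)]
  [0, -9*t*exp(-t), 3*t*exp(-t) + exp(-t)]

Strategy: write B = P · J · P⁻¹ where J is a Jordan canonical form, so e^{tB} = P · e^{tJ} · P⁻¹, and e^{tJ} can be computed block-by-block.

B has Jordan form
J =
  [-1,  1,  0]
  [ 0, -1,  0]
  [ 0,  0, -1]
(up to reordering of blocks).

Per-block formulas:
  For a 2×2 Jordan block J_2(-1): exp(t · J_2(-1)) = e^(-1t)·(I + t·N), where N is the 2×2 nilpotent shift.
  For a 1×1 block at λ = -1: exp(t · [-1]) = [e^(-1t)].

After assembling e^{tJ} and conjugating by P, we get:

e^{tB} =
  [exp(-t), 15*t*exp(-t), -5*t*exp(-t)]
  [0, -3*t*exp(-t) + exp(-t), t*exp(-t)]
  [0, -9*t*exp(-t), 3*t*exp(-t) + exp(-t)]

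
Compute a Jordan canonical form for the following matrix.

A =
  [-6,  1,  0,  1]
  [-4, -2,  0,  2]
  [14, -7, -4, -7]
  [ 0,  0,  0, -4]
J_2(-4) ⊕ J_1(-4) ⊕ J_1(-4)

The characteristic polynomial is
  det(x·I − A) = x^4 + 16*x^3 + 96*x^2 + 256*x + 256 = (x + 4)^4

Eigenvalues and multiplicities (the geometric multiplicity of λ is n − rank(A − λI), which equals the number of Jordan blocks for λ):
  λ = -4: algebraic multiplicity = 4, geometric multiplicity = 3

Determining the block sizes for each eigenvalue:
  λ = -4: 3 blocks summing to 4 forces exactly one block of size 2 and the rest size 1 → block sizes [2, 1, 1]

Assembling the blocks gives a Jordan form
J =
  [-4,  1,  0,  0]
  [ 0, -4,  0,  0]
  [ 0,  0, -4,  0]
  [ 0,  0,  0, -4]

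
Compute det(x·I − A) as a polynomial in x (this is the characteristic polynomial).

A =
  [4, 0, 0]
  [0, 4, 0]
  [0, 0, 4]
x^3 - 12*x^2 + 48*x - 64

Expanding det(x·I − A) (e.g. by cofactor expansion or by noting that A is similar to its Jordan form J, which has the same characteristic polynomial as A) gives
  χ_A(x) = x^3 - 12*x^2 + 48*x - 64
which factors as (x - 4)^3. The eigenvalues (with algebraic multiplicities) are λ = 4 with multiplicity 3.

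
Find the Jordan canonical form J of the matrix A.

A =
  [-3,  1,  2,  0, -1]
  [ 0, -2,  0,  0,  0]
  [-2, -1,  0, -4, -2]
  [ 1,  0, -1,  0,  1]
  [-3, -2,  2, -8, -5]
J_3(-2) ⊕ J_2(-2)

The characteristic polynomial is
  det(x·I − A) = x^5 + 10*x^4 + 40*x^3 + 80*x^2 + 80*x + 32 = (x + 2)^5

Eigenvalues and multiplicities (the geometric multiplicity of λ is n − rank(A − λI), which equals the number of Jordan blocks for λ):
  λ = -2: algebraic multiplicity = 5, geometric multiplicity = 2

Determining the block sizes for each eigenvalue:
  λ = -2: with am = 5 and gm = 2, the partition is not yet determined (e.g. several partitions of 5 into 2 parts exist). Let N = A − (-2)·I. Computing rank(N^1) = 3, rank(N^2) = 1, rank(N^3) = 0; the number of blocks of size ≥ j is rank(N^{j−1}) − rank(N^j), giving [2, 2, 1]. So we have 1 block(s) of size 3, 1 block(s) of size 2 → block sizes [3, 2]

Assembling the blocks gives a Jordan form
J =
  [-2,  1,  0,  0,  0]
  [ 0, -2,  1,  0,  0]
  [ 0,  0, -2,  0,  0]
  [ 0,  0,  0, -2,  1]
  [ 0,  0,  0,  0, -2]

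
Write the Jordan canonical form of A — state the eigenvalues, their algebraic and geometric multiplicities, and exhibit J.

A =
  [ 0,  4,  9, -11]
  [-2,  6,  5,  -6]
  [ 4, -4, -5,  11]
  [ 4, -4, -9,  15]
J_3(4) ⊕ J_1(4)

The characteristic polynomial is
  det(x·I − A) = x^4 - 16*x^3 + 96*x^2 - 256*x + 256 = (x - 4)^4

Eigenvalues and multiplicities (the geometric multiplicity of λ is n − rank(A − λI), which equals the number of Jordan blocks for λ):
  λ = 4: algebraic multiplicity = 4, geometric multiplicity = 2

Determining the block sizes for each eigenvalue:
  λ = 4: with am = 4 and gm = 2, the partition is not yet determined (e.g. several partitions of 4 into 2 parts exist). Let N = A − (4)·I. Computing rank(N^1) = 2, rank(N^2) = 1, rank(N^3) = 0; the number of blocks of size ≥ j is rank(N^{j−1}) − rank(N^j), giving [2, 1, 1]. So we have 1 block(s) of size 3, 1 block(s) of size 1 → block sizes [3, 1]

Assembling the blocks gives a Jordan form
J =
  [4, 1, 0, 0]
  [0, 4, 1, 0]
  [0, 0, 4, 0]
  [0, 0, 0, 4]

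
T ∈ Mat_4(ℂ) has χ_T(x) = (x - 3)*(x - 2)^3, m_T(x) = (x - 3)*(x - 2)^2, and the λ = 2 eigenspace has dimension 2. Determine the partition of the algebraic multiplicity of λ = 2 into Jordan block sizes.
Block sizes for λ = 2: [2, 1]

Step 1 — from the characteristic polynomial, algebraic multiplicity of λ = 2 is 3. From dim ker(T − (2)·I) = 2, there are exactly 2 Jordan blocks for λ = 2.
Step 2 — from the minimal polynomial, the factor (x − 2)^2 tells us the largest block for λ = 2 has size 2.
Step 3 — with total size 3, 2 blocks, and largest block 2, the block sizes (in nonincreasing order) are [2, 1].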